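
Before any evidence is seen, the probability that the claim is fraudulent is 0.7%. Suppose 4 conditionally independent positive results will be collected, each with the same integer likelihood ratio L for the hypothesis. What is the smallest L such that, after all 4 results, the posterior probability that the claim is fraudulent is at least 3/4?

5

Prior odds = 0.007/0.993 = 7/993.
Target odds = 0.75/0.25 = 3.
Need L⁴ ≥ 3 ÷ (7/993) = 2979/7.
4⁴ = 256 < 2979/7 ≤ 625 = 5⁴, so L = 5.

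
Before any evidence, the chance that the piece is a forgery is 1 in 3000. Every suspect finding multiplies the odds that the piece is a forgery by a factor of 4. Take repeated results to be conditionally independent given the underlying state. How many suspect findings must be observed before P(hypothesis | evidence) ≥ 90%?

8

Prior odds = (1/3000)/(2999/3000) = 1/2999.
Likelihood ratio per suspect finding = 4.
Target posterior odds = 0.9/0.1 = 9.
Require 4ⁿ ≥ 9 ÷ (1/2999) = 26991.
4⁷ = 16384 falls short of 26991 but 4⁸ = 65536 reaches it, so n = 8.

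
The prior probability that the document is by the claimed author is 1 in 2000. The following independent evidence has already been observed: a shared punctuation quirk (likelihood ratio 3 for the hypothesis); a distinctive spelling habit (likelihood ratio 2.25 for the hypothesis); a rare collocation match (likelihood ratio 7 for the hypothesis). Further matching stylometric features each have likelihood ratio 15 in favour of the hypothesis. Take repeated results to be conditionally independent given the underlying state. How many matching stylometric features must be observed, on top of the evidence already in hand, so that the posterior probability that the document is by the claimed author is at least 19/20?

Prior odds = 0.0005/0.9995 = 1/1999.
Combined Bayes factor of the evidence already in hand = 3 × 2.25 × 7 = 47.25.
Odds after that evidence = (1/1999) × 47.25 = 189/7996.
Target odds = 0.95/0.05 = 19.
Need 15ⁿ ≥ 19 ÷ (189/7996) = 151924/189.
15² = 225 falls short of 151924/189 but 15³ = 3375 reaches it, so n = 3.

3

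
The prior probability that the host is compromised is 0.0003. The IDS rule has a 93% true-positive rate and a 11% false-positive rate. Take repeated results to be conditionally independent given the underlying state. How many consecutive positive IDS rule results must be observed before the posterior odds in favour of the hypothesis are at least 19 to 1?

Prior odds = 0.0003/0.9997 = 3/9997.
Likelihood ratio of a positive result = 0.93/0.11 = 93/11.
Target odds = 19.
Require (93/11)ⁿ ≥ 19 ÷ (3/9997) = 189943/3.
(93/11)⁵ ≈43196.8 falls short of 189943/3 but (93/11)⁶ ≈365209 reaches it, so n = 6.

6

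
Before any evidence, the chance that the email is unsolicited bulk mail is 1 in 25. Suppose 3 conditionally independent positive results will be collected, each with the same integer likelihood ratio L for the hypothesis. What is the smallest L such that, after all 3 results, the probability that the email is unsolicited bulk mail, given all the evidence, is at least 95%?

8

Prior odds = 0.04/0.96 = 1/24.
Target odds = 0.95/0.05 = 19.
Need L³ ≥ 19 ÷ (1/24) = 456.
7³ = 343 < 456 ≤ 512 = 8³, so L = 8.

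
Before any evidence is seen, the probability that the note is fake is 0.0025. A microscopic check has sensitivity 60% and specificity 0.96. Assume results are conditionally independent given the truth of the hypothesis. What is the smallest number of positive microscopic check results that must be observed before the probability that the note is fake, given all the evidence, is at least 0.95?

Prior odds = 0.0025/0.9975 = 1/399.
False-positive rate = 1 − 0.96 = 0.04; likelihood ratio of a positive = 0.6/0.04 = 15.
Target odds: 0.95 ÷ 0.05 = 19.
Need (1/399) × 15ⁿ ≥ 19, i.e. 15ⁿ ≥ 7581.
15³ = 3375 falls short of 7581 but 15⁴ = 50625 reaches it, so n = 4.

4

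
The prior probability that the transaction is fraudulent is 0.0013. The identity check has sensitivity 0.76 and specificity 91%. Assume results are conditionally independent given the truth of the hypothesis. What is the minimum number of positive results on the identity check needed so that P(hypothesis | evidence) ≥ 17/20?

Prior odds: 0.0013 ÷ 0.9987 = 13/9987.
False-positive rate = 1 − 0.91 = 0.09; likelihood ratio of a positive = 0.76/0.09 = 76/9.
Target odds: 0.85 ÷ 0.15 = 17/3.
Need (13/9987) × (76/9)ⁿ ≥ 17/3, i.e. (76/9)ⁿ ≥ 56593/13.
(76/9)³ = 438976/729 falls short of 56593/13 but (76/9)⁴ = 33362176/6561 reaches it, so n = 4.

4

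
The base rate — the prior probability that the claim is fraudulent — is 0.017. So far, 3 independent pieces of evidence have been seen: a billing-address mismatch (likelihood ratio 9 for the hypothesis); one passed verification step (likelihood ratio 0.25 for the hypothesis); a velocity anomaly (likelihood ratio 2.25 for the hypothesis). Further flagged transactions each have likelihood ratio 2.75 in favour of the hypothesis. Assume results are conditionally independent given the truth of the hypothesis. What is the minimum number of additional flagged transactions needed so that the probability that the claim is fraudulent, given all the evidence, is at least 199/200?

Prior odds = 0.017/0.983 = 17/983.
Combined Bayes factor of the evidence already in hand = 9 × 0.25 × 2.25 = 5.0625.
Odds after that evidence = (17/983) × 5.0625 = 1377/15728.
Target odds = 0.995/0.005 = 199.
Need 2.75ⁿ ≥ 199 ÷ (1377/15728) = 3129872/1377.
2.75⁷ = 19487171/16384 falls short of 3129872/1377 but 2.75⁸ = 214358881/65536 reaches it, so n = 8.

8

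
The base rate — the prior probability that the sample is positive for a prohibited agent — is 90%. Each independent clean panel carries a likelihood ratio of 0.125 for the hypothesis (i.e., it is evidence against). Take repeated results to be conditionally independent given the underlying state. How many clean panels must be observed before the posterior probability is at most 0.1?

Prior odds: 0.9 ÷ 0.1 = 9.
Likelihood ratio per clean panel = 0.125.
Target odds: 0.1 ÷ 0.9 = 1/9.
Need 9 × 0.125ⁿ ≤ 1/9, i.e. 0.125ⁿ ≤ 1/81.
0.125² = 0.015625 is still above 1/81 but 0.125³ = 0.001953125 is at or below it, so n = 3.

3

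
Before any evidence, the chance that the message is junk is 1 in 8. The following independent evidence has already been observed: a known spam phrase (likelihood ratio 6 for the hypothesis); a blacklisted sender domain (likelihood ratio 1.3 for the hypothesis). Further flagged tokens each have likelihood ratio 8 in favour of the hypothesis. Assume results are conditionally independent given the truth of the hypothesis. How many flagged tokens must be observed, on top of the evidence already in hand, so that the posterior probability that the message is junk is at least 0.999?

Prior odds = 0.125/0.875 = 1/7.
Combined Bayes factor of the evidence already in hand = 6 × 1.3 = 7.8.
Odds after that evidence = (1/7) × 7.8 = 39/35.
Target odds = 0.999/0.001 = 999.
Need 8ⁿ ≥ 999 ÷ (39/35) = 11655/13.
8³ = 512 falls short of 11655/13 but 8⁴ = 4096 reaches it, so n = 4.

4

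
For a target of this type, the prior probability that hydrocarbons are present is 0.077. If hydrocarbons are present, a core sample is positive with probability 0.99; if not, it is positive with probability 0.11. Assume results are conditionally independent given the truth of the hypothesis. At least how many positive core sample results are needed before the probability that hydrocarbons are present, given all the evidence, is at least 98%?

3

Prior odds: 0.077 ÷ 0.923 = 77/923.
Likelihood ratio of a positive = 0.99/0.11 = 9.
Target posterior odds = 0.98/0.02 = 49.
Need (77/923) × 9ⁿ ≥ 49, i.e. 9ⁿ ≥ 6461/11.
9² = 81 falls short of 6461/11 but 9³ = 729 reaches it, so n = 3.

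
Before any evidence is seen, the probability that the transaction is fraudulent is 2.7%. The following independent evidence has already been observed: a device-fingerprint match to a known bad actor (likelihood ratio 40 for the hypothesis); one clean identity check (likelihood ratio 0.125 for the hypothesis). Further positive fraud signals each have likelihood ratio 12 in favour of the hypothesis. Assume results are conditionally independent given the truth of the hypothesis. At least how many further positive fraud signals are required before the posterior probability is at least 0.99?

3

Prior odds = 0.027/0.973 = 27/973.
Combined Bayes factor of the evidence already in hand = 40 × 0.125 = 5.
Odds after that evidence = (27/973) × 5 = 135/973.
Target odds = 0.99/0.01 = 99.
Need 12ⁿ ≥ 99 ÷ (135/973) = 10703/15.
12² = 144 falls short of 10703/15 but 12³ = 1728 reaches it, so n = 3.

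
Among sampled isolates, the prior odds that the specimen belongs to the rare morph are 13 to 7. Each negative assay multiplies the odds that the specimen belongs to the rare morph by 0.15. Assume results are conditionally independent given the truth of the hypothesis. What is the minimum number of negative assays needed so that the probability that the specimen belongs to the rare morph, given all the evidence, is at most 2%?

Prior odds = 13/7.
Likelihood ratio per negative assay = 0.15.
Target posterior odds = 0.02/0.98 = 1/49.
Require 0.15ⁿ ≤ 1/49 ÷ (13/7) = 1/91.
0.15² = 0.0225 is still above 1/91 but 0.15³ = 0.003375 is at or below it, so n = 3.

3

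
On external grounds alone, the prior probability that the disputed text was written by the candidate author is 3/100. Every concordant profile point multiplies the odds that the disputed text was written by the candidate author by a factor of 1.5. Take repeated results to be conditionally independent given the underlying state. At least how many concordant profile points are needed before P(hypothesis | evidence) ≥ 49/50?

Prior odds: 0.03 ÷ 0.97 = 3/97.
Likelihood ratio per concordant profile point = 1.5.
Target posterior odds = 0.98/0.02 = 49.
Require 1.5ⁿ ≥ 49 ÷ (3/97) = 4753/3.
1.5¹⁸ = 387420489/262144 falls short of 4753/3 but 1.5¹⁹ ≈2216.84 reaches it, so n = 19.

19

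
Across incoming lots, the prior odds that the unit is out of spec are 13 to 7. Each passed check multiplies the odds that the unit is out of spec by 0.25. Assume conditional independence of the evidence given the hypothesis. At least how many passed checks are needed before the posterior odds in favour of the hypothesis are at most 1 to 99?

4

Prior odds = 13/7.
Likelihood ratio per passed check = 0.25.
Target odds = 1/99.
Require 0.25ⁿ ≤ 1/99 ÷ (13/7) = 7/1287.
0.25³ = 0.015625 is still above 7/1287 but 0.25⁴ = 0.00390625 is at or below it, so n = 4.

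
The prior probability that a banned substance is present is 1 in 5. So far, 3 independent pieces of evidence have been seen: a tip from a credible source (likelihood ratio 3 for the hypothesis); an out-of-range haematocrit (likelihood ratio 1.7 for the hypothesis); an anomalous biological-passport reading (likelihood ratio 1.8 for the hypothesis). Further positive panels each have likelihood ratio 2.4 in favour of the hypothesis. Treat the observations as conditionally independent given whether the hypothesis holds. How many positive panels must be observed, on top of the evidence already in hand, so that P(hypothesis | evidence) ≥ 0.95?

Prior odds = 0.2/0.8 = 0.25.
Combined Bayes factor of the evidence already in hand = 3 × 1.7 × 1.8 = 9.18.
Odds after that evidence = 0.25 × 9.18 = 2.295.
Target odds = 0.95/0.05 = 19.
Need 2.4ⁿ ≥ 19 ÷ 2.295 = 3800/459.
2.4² = 5.76 falls short of 3800/459 but 2.4³ = 13.824 reaches it, so n = 3.

3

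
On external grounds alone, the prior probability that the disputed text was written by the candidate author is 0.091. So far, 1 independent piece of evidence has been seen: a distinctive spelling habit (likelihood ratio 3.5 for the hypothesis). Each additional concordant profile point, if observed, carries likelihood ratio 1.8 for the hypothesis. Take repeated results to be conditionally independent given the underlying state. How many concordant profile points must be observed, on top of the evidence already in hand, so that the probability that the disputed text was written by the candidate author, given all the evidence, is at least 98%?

9

Prior odds = 0.091/0.909 = 91/909.
Bayes factor of the evidence already in hand = 3.5.
Odds after that evidence = (91/909) × 3.5 = 637/1818.
Target odds = 0.98/0.02 = 49.
Need 1.8ⁿ ≥ 49 ÷ (637/1818) = 1818/13.
1.8⁸ = 43046721/390625 falls short of 1818/13 but 1.8⁹ = 387420489/1953125 reaches it, so n = 9.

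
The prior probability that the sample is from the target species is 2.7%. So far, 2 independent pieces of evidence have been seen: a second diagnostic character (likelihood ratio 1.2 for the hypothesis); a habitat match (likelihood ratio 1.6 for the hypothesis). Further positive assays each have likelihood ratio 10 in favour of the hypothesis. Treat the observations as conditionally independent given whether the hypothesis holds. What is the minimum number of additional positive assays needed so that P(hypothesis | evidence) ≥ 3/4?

Prior odds = 0.027/0.973 = 27/973.
Combined Bayes factor of the evidence already in hand = 1.2 × 1.6 = 1.92.
Odds after that evidence = (27/973) × 1.92 = 1296/24325.
Target odds = 0.75/0.25 = 3.
Need 10ⁿ ≥ 3 ÷ (1296/24325) = 24325/432.
10¹ = 10 falls short of 24325/432 but 10² = 100 reaches it, so n = 2.

2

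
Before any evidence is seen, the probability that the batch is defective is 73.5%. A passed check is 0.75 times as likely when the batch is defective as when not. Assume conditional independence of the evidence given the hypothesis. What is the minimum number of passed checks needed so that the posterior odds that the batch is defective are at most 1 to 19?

Prior odds = 0.735/0.265 = 147/53.
Likelihood ratio per passed check = 0.75.
Target odds = 1/19.
Require 0.75ⁿ ≤ 1/19 ÷ (147/53) = 53/2793.
0.75¹³ = 1594323/67108864 is still above 53/2793 but 0.75¹⁴ = 4782969/268435456 is at or below it, so n = 14.

14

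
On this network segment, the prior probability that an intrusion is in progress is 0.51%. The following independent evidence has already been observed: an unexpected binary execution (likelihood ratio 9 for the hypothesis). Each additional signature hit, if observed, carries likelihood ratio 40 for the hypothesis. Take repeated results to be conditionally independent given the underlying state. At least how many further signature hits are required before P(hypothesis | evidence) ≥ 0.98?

Prior odds = 0.0051/0.9949 = 51/9949.
Bayes factor of the evidence already in hand = 9.
Odds after that evidence = (51/9949) × 9 = 459/9949.
Target odds = 0.98/0.02 = 49.
Need 40ⁿ ≥ 49 ÷ (459/9949) = 487501/459.
40¹ = 40 falls short of 487501/459 but 40² = 1600 reaches it, so n = 2.

2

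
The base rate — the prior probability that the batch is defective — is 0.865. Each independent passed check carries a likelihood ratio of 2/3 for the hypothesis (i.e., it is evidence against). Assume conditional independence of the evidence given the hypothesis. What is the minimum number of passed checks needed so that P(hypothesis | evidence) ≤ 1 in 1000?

Prior odds: 0.865 ÷ 0.135 = 173/27.
Likelihood ratio per passed check = 2/3.
Target odds: 0.001 ÷ 0.999 = 1/999.
Need (173/27) × (2/3)ⁿ ≤ 1/999, i.e. (2/3)ⁿ ≤ 1/6401.
(2/3)²¹ ≈0.000200486 is still above 1/6401 but (2/3)²² ≈0.000133657 is at or below it, so n = 22.

22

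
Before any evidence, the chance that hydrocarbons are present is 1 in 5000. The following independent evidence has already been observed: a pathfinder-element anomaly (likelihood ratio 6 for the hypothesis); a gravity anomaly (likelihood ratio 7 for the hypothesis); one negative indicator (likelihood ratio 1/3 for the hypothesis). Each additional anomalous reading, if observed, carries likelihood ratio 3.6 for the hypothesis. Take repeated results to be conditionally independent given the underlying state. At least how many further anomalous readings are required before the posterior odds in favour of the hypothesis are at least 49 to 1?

8

Prior odds = 0.0002/0.9998 = 1/4999.
Combined Bayes factor of the evidence already in hand = 6 × 7 × (1/3) = 14.
Odds after that evidence = (1/4999) × 14 = 14/4999.
Target odds = 49.
Need 3.6ⁿ ≥ 49 ÷ (14/4999) = 17496.5.
3.6⁷ = 612220032/78125 falls short of 17496.5 but 3.6⁸ ≈28211.1 reaches it, so n = 8.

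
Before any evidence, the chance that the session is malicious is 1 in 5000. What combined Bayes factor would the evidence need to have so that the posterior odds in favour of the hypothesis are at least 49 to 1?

244951

Prior odds = 0.0002/0.9998 = 1/4999.
Target odds = 49.
Required Bayes factor = 49 ÷ (1/4999) = 244951.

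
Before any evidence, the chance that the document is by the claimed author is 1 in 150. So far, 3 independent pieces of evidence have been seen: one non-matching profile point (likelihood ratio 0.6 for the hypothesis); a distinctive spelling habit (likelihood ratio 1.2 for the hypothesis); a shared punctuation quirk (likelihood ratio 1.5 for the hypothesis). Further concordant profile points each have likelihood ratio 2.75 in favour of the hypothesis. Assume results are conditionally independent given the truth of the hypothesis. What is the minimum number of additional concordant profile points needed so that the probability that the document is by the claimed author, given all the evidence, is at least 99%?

Prior odds = (1/150)/(149/150) = 1/149.
Combined Bayes factor of the evidence already in hand = 0.6 × 1.2 × 1.5 = 1.08.
Odds after that evidence = (1/149) × 1.08 = 27/3725.
Target odds = 0.99/0.01 = 99.
Need 2.75ⁿ ≥ 99 ÷ (27/3725) = 40975/3.
2.75⁹ ≈8994.86 falls short of 40975/3 but 2.75¹⁰ ≈24735.9 reaches it, so n = 10.

10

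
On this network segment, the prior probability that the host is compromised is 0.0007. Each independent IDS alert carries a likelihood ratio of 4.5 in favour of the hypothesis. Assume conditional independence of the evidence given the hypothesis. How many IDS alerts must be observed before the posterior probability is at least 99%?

Prior odds = 0.0007/0.9993 = 7/9993.
Likelihood ratio per IDS alert = 4.5.
Target odds: 0.99 ÷ 0.01 = 99.
Require 4.5ⁿ ≥ 99 ÷ (7/9993) = 989307/7.
4.5⁷ = 4782969/128 falls short of 989307/7 but 4.5⁸ = 43046721/256 reaches it, so n = 8.

8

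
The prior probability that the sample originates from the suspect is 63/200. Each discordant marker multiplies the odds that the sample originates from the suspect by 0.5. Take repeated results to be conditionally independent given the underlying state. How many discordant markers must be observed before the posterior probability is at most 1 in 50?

Prior odds: 0.315 ÷ 0.685 = 63/137.
Likelihood ratio per discordant marker = 0.5.
Target odds: 0.02 ÷ 0.98 = 1/49.
Need (63/137) × 0.5ⁿ ≤ 1/49, i.e. 0.5ⁿ ≤ 137/3087.
0.5⁴ = 0.0625 is still above 137/3087 but 0.5⁵ = 0.03125 is at or below it, so n = 5.

5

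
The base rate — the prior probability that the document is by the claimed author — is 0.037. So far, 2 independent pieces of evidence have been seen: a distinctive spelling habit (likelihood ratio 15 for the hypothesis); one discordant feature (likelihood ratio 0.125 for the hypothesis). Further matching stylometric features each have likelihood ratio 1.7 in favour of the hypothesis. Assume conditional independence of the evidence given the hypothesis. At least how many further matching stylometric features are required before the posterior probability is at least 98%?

13

Prior odds = 0.037/0.963 = 37/963.
Combined Bayes factor of the evidence already in hand = 15 × 0.125 = 1.875.
Odds after that evidence = (37/963) × 1.875 = 185/2568.
Target odds = 0.98/0.02 = 49.
Need 1.7ⁿ ≥ 49 ÷ (185/2568) = 125832/185.
1.7¹² ≈582.622 falls short of 125832/185 but 1.7¹³ ≈990.458 reaches it, so n = 13.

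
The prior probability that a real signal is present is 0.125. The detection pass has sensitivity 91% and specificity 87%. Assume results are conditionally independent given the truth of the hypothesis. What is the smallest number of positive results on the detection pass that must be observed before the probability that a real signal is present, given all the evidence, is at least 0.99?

Prior odds: 0.125 ÷ 0.875 = 1/7.
False-positive rate = 1 − 0.87 = 0.13; likelihood ratio of a positive = 0.91/0.13 = 7.
Target odds: 0.99 ÷ 0.01 = 99.
Need (1/7) × 7ⁿ ≥ 99, i.e. 7ⁿ ≥ 693.
7³ = 343 falls short of 693 but 7⁴ = 2401 reaches it, so n = 4.

4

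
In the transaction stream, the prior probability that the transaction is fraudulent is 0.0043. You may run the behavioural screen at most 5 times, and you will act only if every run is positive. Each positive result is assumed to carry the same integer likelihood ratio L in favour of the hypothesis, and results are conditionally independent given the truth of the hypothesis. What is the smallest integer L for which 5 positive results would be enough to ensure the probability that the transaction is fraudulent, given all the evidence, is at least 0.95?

Prior odds = 0.0043/0.9957 = 43/9957.
Target odds = 0.95/0.05 = 19.
Need L⁵ ≥ 19 ÷ (43/9957) = 189183/43.
5⁵ = 3125 < 189183/43 ≤ 7776 = 6⁵, so L = 6.

6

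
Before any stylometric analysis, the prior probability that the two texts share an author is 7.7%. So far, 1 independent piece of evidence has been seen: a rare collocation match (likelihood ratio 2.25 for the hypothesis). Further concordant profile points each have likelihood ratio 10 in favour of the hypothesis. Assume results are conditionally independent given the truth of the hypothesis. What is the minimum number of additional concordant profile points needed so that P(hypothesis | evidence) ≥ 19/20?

3

Prior odds = 0.077/0.923 = 77/923.
Bayes factor of the evidence already in hand = 2.25.
Odds after that evidence = (77/923) × 2.25 = 693/3692.
Target odds = 0.95/0.05 = 19.
Need 10ⁿ ≥ 19 ÷ (693/3692) = 70148/693.
10² = 100 falls short of 70148/693 but 10³ = 1000 reaches it, so n = 3.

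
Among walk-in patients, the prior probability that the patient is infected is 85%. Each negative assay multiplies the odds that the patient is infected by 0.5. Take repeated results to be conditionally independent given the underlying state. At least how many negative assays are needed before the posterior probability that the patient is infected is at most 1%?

Prior odds = 0.85/0.15 = 17/3.
Likelihood ratio per negative assay = 0.5.
Target odds: 0.01 ÷ 0.99 = 1/99.
Need (17/3) × 0.5ⁿ ≤ 1/99, i.e. 0.5ⁿ ≤ 1/561.
0.5⁹ = 0.001953125 is still above 1/561 but 0.5¹⁰ = 1/1024 is at or below it, so n = 10.

10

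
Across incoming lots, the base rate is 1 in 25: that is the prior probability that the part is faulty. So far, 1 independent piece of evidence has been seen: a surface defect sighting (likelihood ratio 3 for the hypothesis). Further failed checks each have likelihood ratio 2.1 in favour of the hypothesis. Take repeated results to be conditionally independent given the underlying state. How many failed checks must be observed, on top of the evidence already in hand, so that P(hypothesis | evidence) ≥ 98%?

Prior odds = 0.04/0.96 = 1/24.
Bayes factor of the evidence already in hand = 3.
Odds after that evidence = (1/24) × 3 = 0.125.
Target odds = 0.98/0.02 = 49.
Need 2.1ⁿ ≥ 49 ÷ 0.125 = 392.
2.1⁸ ≈378.229 falls short of 392 but 2.1⁹ ≈794.28 reaches it, so n = 9.

9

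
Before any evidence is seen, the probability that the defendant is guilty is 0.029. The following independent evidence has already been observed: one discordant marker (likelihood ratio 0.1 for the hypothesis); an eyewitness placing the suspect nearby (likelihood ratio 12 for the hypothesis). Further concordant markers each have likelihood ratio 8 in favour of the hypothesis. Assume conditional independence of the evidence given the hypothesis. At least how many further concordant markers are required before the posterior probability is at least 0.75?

3

Prior odds = 0.029/0.971 = 29/971.
Combined Bayes factor of the evidence already in hand = 0.1 × 12 = 1.2.
Odds after that evidence = (29/971) × 1.2 = 174/4855.
Target odds = 0.75/0.25 = 3.
Need 8ⁿ ≥ 3 ÷ (174/4855) = 4855/58.
8² = 64 falls short of 4855/58 but 8³ = 512 reaches it, so n = 3.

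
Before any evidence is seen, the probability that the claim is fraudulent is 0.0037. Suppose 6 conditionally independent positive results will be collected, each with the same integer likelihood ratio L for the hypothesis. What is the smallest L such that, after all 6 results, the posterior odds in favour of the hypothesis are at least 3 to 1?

4

Prior odds = 0.0037/0.9963 = 37/9963.
Target odds = 3.
Need L⁶ ≥ 3 ÷ (37/9963) = 29889/37.
3⁶ = 729 < 29889/37 ≤ 4096 = 4⁶, so L = 4.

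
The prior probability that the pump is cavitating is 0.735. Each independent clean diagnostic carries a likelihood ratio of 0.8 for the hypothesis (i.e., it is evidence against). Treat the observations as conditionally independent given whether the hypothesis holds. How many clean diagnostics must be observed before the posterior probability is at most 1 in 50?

Prior odds = 0.735/0.265 = 147/53.
Likelihood ratio per clean diagnostic = 0.8.
Target posterior odds = 0.02/0.98 = 1/49.
Need (147/53) × 0.8ⁿ ≤ 1/49, i.e. 0.8ⁿ ≤ 53/7203.
0.8²² ≈0.0073787 is still above 53/7203 but 0.8²³ ≈0.00590296 is at or below it, so n = 23.

23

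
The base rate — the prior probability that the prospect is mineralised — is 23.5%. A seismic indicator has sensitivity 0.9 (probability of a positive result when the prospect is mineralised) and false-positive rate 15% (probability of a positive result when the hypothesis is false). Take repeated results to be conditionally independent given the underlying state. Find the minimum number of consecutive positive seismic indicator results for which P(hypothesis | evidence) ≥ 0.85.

2

Prior odds = 0.235/0.765 = 47/153.
Likelihood ratio of a positive result = 0.9/0.15 = 6.
Target odds: 0.85 ÷ 0.15 = 17/3.
Require 6ⁿ ≥ 17/3 ÷ (47/153) = 867/47.
6¹ = 6 falls short of 867/47 but 6² = 36 reaches it, so n = 2.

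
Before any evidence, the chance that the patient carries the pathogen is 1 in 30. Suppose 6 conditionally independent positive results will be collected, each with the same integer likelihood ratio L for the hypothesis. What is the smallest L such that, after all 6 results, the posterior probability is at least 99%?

Prior odds = (1/30)/(29/30) = 1/29.
Target odds = 0.99/0.01 = 99.
Need L⁶ ≥ 99 ÷ (1/29) = 2871.
3⁶ = 729 < 2871 ≤ 4096 = 4⁶, so L = 4.

4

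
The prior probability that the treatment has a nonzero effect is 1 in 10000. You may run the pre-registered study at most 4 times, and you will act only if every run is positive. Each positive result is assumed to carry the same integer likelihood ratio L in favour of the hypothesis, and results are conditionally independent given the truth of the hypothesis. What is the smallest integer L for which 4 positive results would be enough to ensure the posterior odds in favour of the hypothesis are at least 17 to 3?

16

Prior odds = 0.0001/0.9999 = 1/9999.
Target odds = 17/3.
Need L⁴ ≥ 17/3 ÷ (1/9999) = 56661.
15⁴ = 50625 < 56661 ≤ 65536 = 16⁴, so L = 16.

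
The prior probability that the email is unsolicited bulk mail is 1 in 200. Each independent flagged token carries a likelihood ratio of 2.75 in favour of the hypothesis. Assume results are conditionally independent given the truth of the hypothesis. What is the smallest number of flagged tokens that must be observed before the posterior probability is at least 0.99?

10

Prior odds: 0.005 ÷ 0.995 = 1/199.
Likelihood ratio per flagged token = 2.75.
Target odds: 0.99 ÷ 0.01 = 99.
Need (1/199) × 2.75ⁿ ≥ 99, i.e. 2.75ⁿ ≥ 19701.
2.75⁹ ≈8994.86 falls short of 19701 but 2.75¹⁰ ≈24735.9 reaches it, so n = 10.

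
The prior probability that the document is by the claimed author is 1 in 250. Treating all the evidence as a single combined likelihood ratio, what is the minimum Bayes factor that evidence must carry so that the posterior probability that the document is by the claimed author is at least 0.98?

12201

Prior odds = 0.004/0.996 = 1/249.
Target odds = 0.98/0.02 = 49.
Required Bayes factor = 49 ÷ (1/249) = 12201.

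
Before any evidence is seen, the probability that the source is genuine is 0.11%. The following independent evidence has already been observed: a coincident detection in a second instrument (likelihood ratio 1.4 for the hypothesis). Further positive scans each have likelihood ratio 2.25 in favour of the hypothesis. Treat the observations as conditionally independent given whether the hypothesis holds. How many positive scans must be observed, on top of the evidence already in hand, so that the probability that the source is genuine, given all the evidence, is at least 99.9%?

17

Prior odds = 0.0011/0.9989 = 11/9989.
Bayes factor of the evidence already in hand = 1.4.
Odds after that evidence = (11/9989) × 1.4 = 11/7135.
Target odds = 0.999/0.001 = 999.
Need 2.25ⁿ ≥ 999 ÷ (11/7135) = 7127865/11.
2.25¹⁶ ≈431440 falls short of 7127865/11 but 2.25¹⁷ ≈970740 reaches it, so n = 17.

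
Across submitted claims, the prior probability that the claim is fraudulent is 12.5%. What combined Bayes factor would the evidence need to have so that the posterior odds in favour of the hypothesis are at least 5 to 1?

Prior odds = 0.125/0.875 = 1/7.
Target odds = 5.
Required Bayes factor = 5 ÷ (1/7) = 35.

35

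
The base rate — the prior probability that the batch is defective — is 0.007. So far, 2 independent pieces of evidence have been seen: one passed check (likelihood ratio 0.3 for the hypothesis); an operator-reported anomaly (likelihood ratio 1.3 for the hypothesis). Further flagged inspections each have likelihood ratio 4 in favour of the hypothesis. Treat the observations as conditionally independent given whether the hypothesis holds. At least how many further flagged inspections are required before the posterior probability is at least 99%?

8

Prior odds = 0.007/0.993 = 7/993.
Combined Bayes factor of the evidence already in hand = 0.3 × 1.3 = 0.39.
Odds after that evidence = (7/993) × 0.39 = 91/33100.
Target odds = 0.99/0.01 = 99.
Need 4ⁿ ≥ 99 ÷ (91/33100) = 3276900/91.
4⁷ = 16384 falls short of 3276900/91 but 4⁸ = 65536 reaches it, so n = 8.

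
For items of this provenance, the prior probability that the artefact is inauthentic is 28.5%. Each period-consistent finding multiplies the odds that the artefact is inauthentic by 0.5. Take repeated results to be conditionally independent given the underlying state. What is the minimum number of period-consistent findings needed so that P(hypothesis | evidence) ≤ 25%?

1

Prior odds: 0.285 ÷ 0.715 = 57/143.
Likelihood ratio per period-consistent finding = 0.5.
Target odds: 0.25 ÷ 0.75 = 1/3.
Require 0.5ⁿ ≤ 1/3 ÷ (57/143) = 143/171.
0.5¹ = 0.5, which is already at or below the required 143/171; so n = 1.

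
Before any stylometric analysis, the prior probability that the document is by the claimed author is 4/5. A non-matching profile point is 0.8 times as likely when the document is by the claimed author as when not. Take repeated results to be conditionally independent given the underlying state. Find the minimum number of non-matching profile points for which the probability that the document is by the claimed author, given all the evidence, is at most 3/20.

Prior odds = 0.8/0.2 = 4.
Likelihood ratio per non-matching profile point = 0.8.
Target posterior odds = 0.15/0.85 = 3/17.
Need 4 × 0.8ⁿ ≤ 3/17, i.e. 0.8ⁿ ≤ 3/68.
0.8¹³ ≈0.0549756 is still above 3/68 but 0.8¹⁴ ≈0.0439805 is at or below it, so n = 14.

14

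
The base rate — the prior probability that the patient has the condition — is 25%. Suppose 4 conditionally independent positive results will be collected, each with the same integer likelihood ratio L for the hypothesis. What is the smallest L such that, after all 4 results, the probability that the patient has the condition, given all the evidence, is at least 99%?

5

Prior odds = 0.25/0.75 = 1/3.
Target odds = 0.99/0.01 = 99.
Need L⁴ ≥ 99 ÷ (1/3) = 297.
4⁴ = 256 < 297 ≤ 625 = 5⁴, so L = 5.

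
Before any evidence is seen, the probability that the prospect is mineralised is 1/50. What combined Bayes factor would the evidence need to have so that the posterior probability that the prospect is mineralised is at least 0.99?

4851

Prior odds = 0.02/0.98 = 1/49.
Target odds = 0.99/0.01 = 99.
Required Bayes factor = 99 ÷ (1/49) = 4851.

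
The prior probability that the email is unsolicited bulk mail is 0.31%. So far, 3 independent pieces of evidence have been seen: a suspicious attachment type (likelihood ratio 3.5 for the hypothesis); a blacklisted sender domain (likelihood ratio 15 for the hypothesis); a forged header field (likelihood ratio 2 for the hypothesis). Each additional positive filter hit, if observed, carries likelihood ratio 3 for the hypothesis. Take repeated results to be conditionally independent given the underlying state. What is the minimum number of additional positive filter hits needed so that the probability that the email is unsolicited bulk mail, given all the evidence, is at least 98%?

Prior odds = 0.0031/0.9969 = 31/9969.
Combined Bayes factor of the evidence already in hand = 3.5 × 15 × 2 = 105.
Odds after that evidence = (31/9969) × 105 = 1085/3323.
Target odds = 0.98/0.02 = 49.
Need 3ⁿ ≥ 49 ÷ (1085/3323) = 23261/155.
3⁴ = 81 falls short of 23261/155 but 3⁵ = 243 reaches it, so n = 5.

5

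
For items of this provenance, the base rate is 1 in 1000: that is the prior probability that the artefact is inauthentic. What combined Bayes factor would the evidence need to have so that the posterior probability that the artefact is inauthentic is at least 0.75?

Prior odds = 0.001/0.999 = 1/999.
Target odds = 0.75/0.25 = 3.
Required Bayes factor = 3 ÷ (1/999) = 2997.

2997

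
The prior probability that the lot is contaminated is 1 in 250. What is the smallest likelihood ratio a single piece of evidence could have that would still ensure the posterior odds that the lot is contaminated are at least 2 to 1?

498

Prior odds = 0.004/0.996 = 1/249.
Target odds = 2.
Required Bayes factor = 2 ÷ (1/249) = 498.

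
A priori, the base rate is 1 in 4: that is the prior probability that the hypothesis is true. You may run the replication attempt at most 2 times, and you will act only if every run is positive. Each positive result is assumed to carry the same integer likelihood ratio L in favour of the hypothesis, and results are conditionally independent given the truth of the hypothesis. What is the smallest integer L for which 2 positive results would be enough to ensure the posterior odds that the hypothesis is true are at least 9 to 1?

Prior odds = 0.25/0.75 = 1/3.
Target odds = 9.
Need L² ≥ 9 ÷ (1/3) = 27.
5² = 25 < 27 ≤ 36 = 6², so L = 6.

6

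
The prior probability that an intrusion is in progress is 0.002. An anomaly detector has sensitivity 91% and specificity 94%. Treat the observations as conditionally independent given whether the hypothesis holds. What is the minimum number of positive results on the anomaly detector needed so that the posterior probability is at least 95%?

Prior odds = 0.002/0.998 = 1/499.
False-positive rate = 1 − 0.94 = 0.06; likelihood ratio of a positive = 0.91/0.06 = 91/6.
Target posterior odds = 0.95/0.05 = 19.
Need (1/499) × (91/6)ⁿ ≥ 19, i.e. (91/6)ⁿ ≥ 9481.
(91/6)³ = 753571/216 falls short of 9481 but (91/6)⁴ = 68574961/1296 reaches it, so n = 4.

4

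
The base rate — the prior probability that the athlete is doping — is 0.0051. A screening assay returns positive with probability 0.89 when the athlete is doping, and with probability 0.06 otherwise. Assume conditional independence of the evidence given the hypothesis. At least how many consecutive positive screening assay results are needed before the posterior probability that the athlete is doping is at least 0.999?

Prior odds: 0.0051 ÷ 0.9949 = 51/9949.
Likelihood ratio of a positive result = 0.89/0.06 = 89/6.
Target odds: 0.999 ÷ 0.001 = 999.
Require (89/6)ⁿ ≥ 999 ÷ (51/9949) = 3313017/17.
(89/6)⁴ = 62742241/1296 falls short of 3313017/17 but (89/6)⁵ ≈718115 reaches it, so n = 5.

5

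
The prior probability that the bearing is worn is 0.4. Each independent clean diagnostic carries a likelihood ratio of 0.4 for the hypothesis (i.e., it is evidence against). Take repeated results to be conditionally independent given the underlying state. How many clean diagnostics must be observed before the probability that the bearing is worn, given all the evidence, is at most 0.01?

5

Prior odds: 0.4 ÷ 0.6 = 2/3.
Likelihood ratio per clean diagnostic = 0.4.
Target posterior odds = 0.01/0.99 = 1/99.
Need (2/3) × 0.4ⁿ ≤ 1/99, i.e. 0.4ⁿ ≤ 1/66.
0.4⁴ = 0.0256 is still above 1/66 but 0.4⁵ = 0.01024 is at or below it, so n = 5.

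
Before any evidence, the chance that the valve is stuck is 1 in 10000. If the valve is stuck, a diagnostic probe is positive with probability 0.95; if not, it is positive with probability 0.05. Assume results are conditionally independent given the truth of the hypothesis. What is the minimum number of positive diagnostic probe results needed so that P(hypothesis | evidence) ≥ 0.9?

Prior odds = 0.0001/0.9999 = 1/9999.
Likelihood ratio of a positive = 0.95/0.05 = 19.
Target odds: 0.9 ÷ 0.1 = 9.
Need (1/9999) × 19ⁿ ≥ 9, i.e. 19ⁿ ≥ 89991.
19³ = 6859 falls short of 89991 but 19⁴ = 130321 reaches it, so n = 4.

4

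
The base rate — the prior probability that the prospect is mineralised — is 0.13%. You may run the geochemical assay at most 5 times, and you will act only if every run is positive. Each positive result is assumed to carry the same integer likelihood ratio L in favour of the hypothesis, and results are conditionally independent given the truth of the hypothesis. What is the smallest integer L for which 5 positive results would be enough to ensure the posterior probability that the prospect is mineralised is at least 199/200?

Prior odds = 0.0013/0.9987 = 13/9987.
Target odds = 0.995/0.005 = 199.
Need L⁵ ≥ 199 ÷ (13/9987) = 1987413/13.
10⁵ = 100000 < 1987413/13 ≤ 161051 = 11⁵, so L = 11.

11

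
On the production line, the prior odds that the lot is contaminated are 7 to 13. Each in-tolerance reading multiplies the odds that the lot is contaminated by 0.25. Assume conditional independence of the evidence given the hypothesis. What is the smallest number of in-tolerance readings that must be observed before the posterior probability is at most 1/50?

Prior odds = 7/13.
Likelihood ratio per in-tolerance reading = 0.25.
Target posterior odds = 0.02/0.98 = 1/49.
Need (7/13) × 0.25ⁿ ≤ 1/49, i.e. 0.25ⁿ ≤ 13/343.
0.25² = 0.0625 is still above 13/343 but 0.25³ = 0.015625 is at or below it, so n = 3.

3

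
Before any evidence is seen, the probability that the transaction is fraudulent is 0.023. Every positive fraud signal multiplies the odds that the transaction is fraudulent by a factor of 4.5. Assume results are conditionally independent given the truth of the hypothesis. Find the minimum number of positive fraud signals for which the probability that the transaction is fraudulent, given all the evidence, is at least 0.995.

7

Prior odds: 0.023 ÷ 0.977 = 23/977.
Likelihood ratio per positive fraud signal = 4.5.
Target posterior odds = 0.995/0.005 = 199.
Require 4.5ⁿ ≥ 199 ÷ (23/977) = 194423/23.
4.5⁶ = 8303.765625 falls short of 194423/23 but 4.5⁷ = 4782969/128 reaches it, so n = 7.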